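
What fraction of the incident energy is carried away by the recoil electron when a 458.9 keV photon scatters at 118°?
0.5689 (or 56.89%)

Calculate initial and final photon energies:

Initial: E₀ = 458.9 keV → λ₀ = 2.7018 pm
Compton shift: Δλ = 3.5654 pm
Final wavelength: λ' = 6.2672 pm
Final energy: E' = 197.8314 keV

Fractional energy loss:
(E₀ - E')/E₀ = (458.9000 - 197.8314)/458.9000
= 261.0686/458.9000
= 0.5689
= 56.89%

(Intermediate values are shown rounded; full precision is carried through to the final answer.)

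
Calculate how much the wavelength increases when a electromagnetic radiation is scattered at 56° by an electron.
1.0695 pm

Using the Compton scattering formula:
Δλ = λ_C(1 - cos θ)

where λ_C = h/(m_e·c) ≈ 2.4263 pm is the Compton wavelength of an electron.

For θ = 56°:
cos(56°) = 0.5592
1 - cos(56°) = 0.4408

Δλ = 2.4263 × 0.4408
Δλ = 1.0695 pm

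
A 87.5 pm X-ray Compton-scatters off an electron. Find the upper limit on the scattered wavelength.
92.3526 pm (at θ = 180°)

The Compton shift is Δλ = λ_C(1 − cos θ).

Since cos θ ranges from −1 to 1, the factor (1 − cos θ) ranges from 0 to 2; the maximum shift occurs at θ = 180° (backscattering):
Δλ_max = 2λ_C = 2 × 2.4263 pm = 4.8526 pm

Maximum scattered wavelength:
λ'_max = λ₀ + Δλ_max = 87.5 + 4.8526 = 92.3526 pm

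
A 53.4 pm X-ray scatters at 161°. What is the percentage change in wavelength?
8.8398%

Calculate the Compton shift:
Δλ = λ_C(1 - cos(161°))
Δλ = 2.4263 × (1 - cos(161°))
Δλ = 2.4263 × 1.9455
Δλ = 4.7204 pm

Percentage change:
(Δλ/λ₀) × 100 = (4.7204/53.4) × 100
= 8.8398%

(Intermediate values are shown rounded; full precision is carried through to the final answer.)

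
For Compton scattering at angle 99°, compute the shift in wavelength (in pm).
2.8059 pm

Using the Compton scattering formula:
Δλ = λ_C(1 - cos θ)

where λ_C = h/(m_e·c) ≈ 2.4263 pm is the Compton wavelength of an electron.

For θ = 99°:
cos(99°) = -0.1564
1 - cos(99°) = 1.1564

Δλ = 2.4263 × 1.1564
Δλ = 2.8059 pm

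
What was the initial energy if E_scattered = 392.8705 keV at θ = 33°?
448.5000 keV

Convert final energy to wavelength (hc ≈ 1239.842 keV·pm):
λ' = hc/E' = 1239.842 / 392.8705 = 3.1559 pm

Calculate the Compton shift:
Δλ = λ_C(1 - cos(33°))
Δλ = 2.4263 × (1 - cos(33°))
Δλ = 0.3914 pm

Initial wavelength:
λ = λ' - Δλ = 3.1559 - 0.3914 = 2.7644 pm

Initial energy:
E = hc/λ = 1239.842 / 2.7644 = 448.5000 keV

(Intermediate values are shown rounded; full precision is carried through to the final answer.)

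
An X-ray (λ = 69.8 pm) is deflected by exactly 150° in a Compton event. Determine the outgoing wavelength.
74.3276 pm

Using the Compton formula: λ' = λ + λ_C(1 − cos θ)

For θ = 150°, cos θ = -√3/2 (exact) ≈ -0.8660, so:
1 − cos 150° = 1 − (-√3/2) ≈ 1.8660

Δλ = λ_C × 1.8660 = 2.4263 × 1.8660 = 4.5276 pm

λ' = 69.8 + 4.5276 = 74.3276 pm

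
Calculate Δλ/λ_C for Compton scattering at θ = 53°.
0.3982 λ_C

The Compton shift formula is:
Δλ = λ_C(1 - cos θ)

Dividing both sides by λ_C:
Δλ/λ_C = 1 - cos θ

For θ = 53°:
Δλ/λ_C = 1 - cos(53°)
Δλ/λ_C = 1 - 0.6018
Δλ/λ_C = 0.3982

This means the shift is 0.3982 × λ_C = 0.9661 pm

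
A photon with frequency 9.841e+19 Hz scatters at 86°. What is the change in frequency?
4.188e+19 Hz (decrease)

Convert frequency to wavelength (c = 299792458 m/s):
λ₀ = c/f₀ = 299792458/9.841e+19 = 3.0463617e-12 m = 3.0464 pm

Calculate Compton shift:
Δλ = λ_C(1 - cos(86°)) = 2.2571 pm

Final wavelength:
λ' = λ₀ + Δλ = 3.0464 + 2.2571 = 5.3034 pm

Final frequency:
f' = c/λ' = 299792458/5.3034211e-12 = 5.6528126e+19 Hz

Frequency shift (decrease):
Δf = f₀ - f' = 9.841e+19 - 5.6528126e+19 = 4.188e+19 Hz

(Intermediate values are shown rounded; full precision is carried through to the final answer.)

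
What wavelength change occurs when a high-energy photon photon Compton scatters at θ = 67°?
1.4783 pm

Using the Compton scattering formula:
Δλ = λ_C(1 - cos θ)

where λ_C = h/(m_e·c) ≈ 2.4263 pm is the Compton wavelength of an electron.

For θ = 67°:
cos(67°) = 0.3907
1 - cos(67°) = 0.6093

Δλ = 2.4263 × 0.6093
Δλ = 1.4783 pm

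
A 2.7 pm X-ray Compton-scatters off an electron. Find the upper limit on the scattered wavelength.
7.5526 pm (at θ = 180°)

The Compton shift is Δλ = λ_C(1 − cos θ).

Since cos θ ranges from −1 to 1, the factor (1 − cos θ) ranges from 0 to 2; the maximum shift occurs at θ = 180° (backscattering):
Δλ_max = 2λ_C = 2 × 2.4263 pm = 4.8526 pm

Maximum scattered wavelength:
λ'_max = λ₀ + Δλ_max = 2.7 + 4.8526 = 7.5526 pm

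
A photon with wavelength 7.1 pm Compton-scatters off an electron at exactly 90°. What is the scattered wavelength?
9.5263 pm

Using the Compton formula: λ' = λ + λ_C(1 − cos θ)

For θ = 90°, cos θ = 0 (exact) = 0.0000, so:
1 − cos 90° = 1 − (0) = 1.0000

Δλ = λ_C × 1.0000 = 2.4263 × 1.0000 = 2.4263 pm

λ' = 7.1 + 2.4263 = 9.5263 pm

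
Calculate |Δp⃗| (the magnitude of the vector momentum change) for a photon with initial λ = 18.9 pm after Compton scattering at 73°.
4.0039e-23 kg·m/s

Photon momentum magnitude is p = h/λ.

Initial momentum:
p₀ = h/λ = 6.6261e-34/1.8900e-11 = 3.5059e-23 kg·m/s

After scattering:
λ' = λ + Δλ = 18.9 + 1.7169 = 20.6169 pm
p' = h/λ' = 6.6261e-34/2.0617e-11 = 3.2139e-23 kg·m/s

Momentum is a vector; the scattered photon's direction makes angle θ = 73° with the incident direction. The magnitude of the vector change Δp⃗ = p⃗₀ − p⃗' is found from the law of cosines:
|Δp⃗|² = p₀² + p'² − 2p₀p'cos θ
|Δp⃗|² = (3.5059e-23)² + (3.2139e-23)² − 2·3.5059e-23·3.2139e-23·cos(73°)
|Δp⃗| = 4.0039e-23 kg·m/s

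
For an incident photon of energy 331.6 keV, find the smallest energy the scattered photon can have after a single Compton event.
144.3088 keV (at θ = 180°)

The scattered photon has minimum energy when its wavelength is maximum, i.e., when the Compton shift Δλ = λ_C(1 − cos θ) is maximum. This occurs at θ = 180° (backscattering), giving Δλ_max = 2λ_C = 4.8526 pm.

Initial wavelength: λ₀ = hc/E₀ = 3.7390 pm
Maximum final wavelength: λ'_max = λ₀ + 2λ_C = 3.7390 + 4.8526 = 8.5916 pm
Minimum final energy: E'_min = hc/λ'_max = 144.3088 keV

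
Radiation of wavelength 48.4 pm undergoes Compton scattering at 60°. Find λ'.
49.6132 pm

Using the Compton formula: λ' = λ + λ_C(1 − cos θ)

For θ = 60°, cos θ = 1/2 (exact) = 0.5000, so:
1 − cos 60° = 1 − (1/2) = 0.5000

Δλ = λ_C × 0.5000 = 2.4263 × 0.5000 = 1.2132 pm

λ' = 48.4 + 1.2132 = 49.6132 pm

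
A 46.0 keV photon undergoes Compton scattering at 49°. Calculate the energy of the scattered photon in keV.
44.6185 keV

First convert energy to wavelength:
λ = hc/E, with hc ≈ 1239.842 keV·pm (i.e. 1239.842 eV·nm)

For E = 46.0 keV = 46000 eV:
λ = 1239.842 keV·pm / 46.0 keV
λ = 26.9531 pm

Calculate the Compton shift:
Δλ = λ_C(1 - cos(49°)) = 2.4263 × 0.3439
Δλ = 0.8345 pm

Final wavelength:
λ' = 26.9531 + 0.8345 = 27.7876 pm

Final energy:
E' = hc/λ' = 1239.842 / 27.7876 = 44.6185 keV

(Intermediate values are shown rounded; full precision is carried through to the final answer.)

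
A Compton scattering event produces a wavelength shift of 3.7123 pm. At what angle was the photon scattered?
122.01°

From the Compton formula Δλ = λ_C(1 - cos θ), we can solve for θ:

cos θ = 1 - Δλ/λ_C

Given:
- Δλ = 3.7123 pm
- λ_C = h/(m_e·c) ≈ 2.42631024 pm

cos θ = 1 - 3.7123/2.42631024
cos θ = 1 - 1.530019
cos θ = -0.530019

θ = arccos(-0.530019)
θ = 122.01°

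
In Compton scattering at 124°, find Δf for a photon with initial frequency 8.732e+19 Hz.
4.578e+19 Hz (decrease)

Convert frequency to wavelength (c = 299792458 m/s):
λ₀ = c/f₀ = 299792458/8.732e+19 = 3.4332622e-12 m = 3.4333 pm

Calculate Compton shift:
Δλ = λ_C(1 - cos(124°)) = 3.7831 pm

Final wavelength:
λ' = λ₀ + Δλ = 3.4333 + 3.7831 = 7.2163 pm

Final frequency:
f' = c/λ' = 299792458/7.2163479e-12 = 4.1543515e+19 Hz

Frequency shift (decrease):
Δf = f₀ - f' = 8.732e+19 - 4.1543515e+19 = 4.578e+19 Hz

(Intermediate values are shown rounded; full precision is carried through to the final answer.)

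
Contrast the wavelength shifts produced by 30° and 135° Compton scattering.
135° produces the larger shift by a factor of 12.742

Calculate both shifts using Δλ = λ_C(1 - cos θ):

For θ₁ = 30°:
Δλ₁ = 2.4263 × (1 - cos(30°))
Δλ₁ = 2.4263 × 0.1340
Δλ₁ = 0.3251 pm

For θ₂ = 135°:
Δλ₂ = 2.4263 × (1 - cos(135°))
Δλ₂ = 2.4263 × 1.7071
Δλ₂ = 4.1420 pm

The 135° angle produces the larger shift.
Ratio: 4.1420/0.3251 = 12.742

(Intermediate values are shown rounded; full precision is carried through to the final answer.)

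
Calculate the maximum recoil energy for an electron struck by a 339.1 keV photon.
193.3887 keV

Maximum energy transfer occurs at θ = 180° (backscattering).

Initial photon: E₀ = 339.1 keV → λ₀ = 3.6563 pm

Maximum Compton shift (at 180°):
Δλ_max = 2λ_C = 2 × 2.4263 = 4.8526 pm

Final wavelength:
λ' = 3.6563 + 4.8526 = 8.5089 pm

Minimum photon energy (maximum energy to electron):
E'_min = hc/λ' = 145.7113 keV

Maximum electron kinetic energy:
K_max = E₀ - E'_min = 339.1000 - 145.7113 = 193.3887 keV

(Intermediate values are shown rounded; full precision is carried through to the final answer.)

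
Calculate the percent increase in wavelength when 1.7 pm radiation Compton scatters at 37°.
28.7396%

Calculate the Compton shift:
Δλ = λ_C(1 - cos(37°))
Δλ = 2.4263 × (1 - cos(37°))
Δλ = 2.4263 × 0.2014
Δλ = 0.4886 pm

Percentage change:
(Δλ/λ₀) × 100 = (0.4886/1.7) × 100
= 28.7396%

(Intermediate values are shown rounded; full precision is carried through to the final answer.)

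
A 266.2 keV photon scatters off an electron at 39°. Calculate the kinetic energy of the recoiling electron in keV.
27.6896 keV

By energy conservation: K_e = E_initial - E_final

First find the scattered photon energy:
Initial wavelength: λ = hc/E = 4.6576 pm
Compton shift: Δλ = λ_C(1 - cos(39°)) = 0.5407 pm
Final wavelength: λ' = 4.6576 + 0.5407 = 5.1983 pm
Final photon energy: E' = hc/λ' = 238.5104 keV

Electron kinetic energy:
K_e = E - E' = 266.2000 - 238.5104 = 27.6896 keV

(Intermediate values are shown rounded; full precision is carried through to the final answer.)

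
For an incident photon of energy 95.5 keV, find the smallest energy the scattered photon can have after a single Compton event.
69.5163 keV (at θ = 180°)

The scattered photon has minimum energy when its wavelength is maximum, i.e., when the Compton shift Δλ = λ_C(1 − cos θ) is maximum. This occurs at θ = 180° (backscattering), giving Δλ_max = 2λ_C = 4.8526 pm.

Initial wavelength: λ₀ = hc/E₀ = 12.9826 pm
Maximum final wavelength: λ'_max = λ₀ + 2λ_C = 12.9826 + 4.8526 = 17.8353 pm
Minimum final energy: E'_min = hc/λ'_max = 69.5163 keV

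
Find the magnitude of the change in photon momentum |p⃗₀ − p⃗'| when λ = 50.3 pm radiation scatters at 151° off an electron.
2.4451e-23 kg·m/s

Photon momentum magnitude is p = h/λ.

Initial momentum:
p₀ = h/λ = 6.6261e-34/5.0300e-11 = 1.3173e-23 kg·m/s

After scattering:
λ' = λ + Δλ = 50.3 + 4.5484 = 54.8484 pm
p' = h/λ' = 6.6261e-34/5.4848e-11 = 1.2081e-23 kg·m/s

Momentum is a vector; the scattered photon's direction makes angle θ = 151° with the incident direction. The magnitude of the vector change Δp⃗ = p⃗₀ − p⃗' is found from the law of cosines:
|Δp⃗|² = p₀² + p'² − 2p₀p'cos θ
|Δp⃗|² = (1.3173e-23)² + (1.2081e-23)² − 2·1.3173e-23·1.2081e-23·cos(151°)
|Δp⃗| = 2.4451e-23 kg·m/s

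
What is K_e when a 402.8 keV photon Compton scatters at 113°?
210.6480 keV

By energy conservation: K_e = E_initial - E_final

First find the scattered photon energy:
Initial wavelength: λ = hc/E = 3.0781 pm
Compton shift: Δλ = λ_C(1 - cos(113°)) = 3.3743 pm
Final wavelength: λ' = 3.0781 + 3.3743 = 6.4524 pm
Final photon energy: E' = hc/λ' = 192.1520 keV

Electron kinetic energy:
K_e = E - E' = 402.8000 - 192.1520 = 210.6480 keV

(Intermediate values are shown rounded; full precision is carried through to the final answer.)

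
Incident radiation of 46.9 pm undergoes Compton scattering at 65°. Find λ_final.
48.3009 pm

Using the Compton scattering formula:
λ' = λ + Δλ = λ + λ_C(1 - cos θ)

Given:
- Initial wavelength λ = 46.9 pm
- Scattering angle θ = 65°
- Compton wavelength λ_C ≈ 2.4263 pm

Calculate the shift:
Δλ = 2.4263 × (1 - cos(65°))
Δλ = 2.4263 × 0.5774
Δλ = 1.4009 pm

Final wavelength:
λ' = 46.9 + 1.4009 = 48.3009 pm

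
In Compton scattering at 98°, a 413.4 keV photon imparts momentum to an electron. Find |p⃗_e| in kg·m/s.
2.6287e-22 kg·m/s

The electron is initially at rest, so by conservation of momentum:
p⃗_e = p⃗₀ − p⃗'  (incident photon momentum minus scattered photon momentum)

Photon momentum magnitudes (p = h/λ = E/c):
λ₀ = hc/E₀ = 2.9991 pm → p₀ = h/λ₀ = 2.2093e-22 kg·m/s
Δλ = λ_C(1 − cos 98°) = 2.7640 pm
λ' = 5.7631 pm → p' = h/λ' = 1.1497e-22 kg·m/s

The scattered photon makes angle θ = 98° with the incident direction, so by the law of cosines:
|p⃗_e|² = p₀² + p'² − 2p₀p'cos θ
|p⃗_e|² = (2.2093e-22)² + (1.1497e-22)² − 2·2.2093e-22·1.1497e-22·cos(98°)
|p⃗_e| = 2.6287e-22 kg·m/s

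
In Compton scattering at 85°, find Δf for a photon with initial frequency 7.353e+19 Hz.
2.588e+19 Hz (decrease)

Convert frequency to wavelength (c = 299792458 m/s):
λ₀ = c/f₀ = 299792458/7.353e+19 = 4.0771448e-12 m = 4.0771 pm

Calculate Compton shift:
Δλ = λ_C(1 - cos(85°)) = 2.2148 pm

Final wavelength:
λ' = λ₀ + Δλ = 4.0771 + 2.2148 = 6.2920 pm

Final frequency:
f' = c/λ' = 299792458/6.2919882e-12 = 4.7646698e+19 Hz

Frequency shift (decrease):
Δf = f₀ - f' = 7.353e+19 - 4.7646698e+19 = 2.588e+19 Hz

(Intermediate values are shown rounded; full precision is carried through to the final answer.)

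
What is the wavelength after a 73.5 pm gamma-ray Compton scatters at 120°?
77.1395 pm

Using the Compton scattering formula:
λ' = λ + Δλ = λ + λ_C(1 - cos θ)

Given:
- Initial wavelength λ = 73.5 pm
- Scattering angle θ = 120°
- Compton wavelength λ_C ≈ 2.4263 pm

Calculate the shift:
Δλ = 2.4263 × (1 - cos(120°))
Δλ = 2.4263 × 1.5000
Δλ = 3.6395 pm

Final wavelength:
λ' = 73.5 + 3.6395 = 77.1395 pm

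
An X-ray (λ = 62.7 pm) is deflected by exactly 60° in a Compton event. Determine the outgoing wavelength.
63.9132 pm

Using the Compton formula: λ' = λ + λ_C(1 − cos θ)

For θ = 60°, cos θ = 1/2 (exact) = 0.5000, so:
1 − cos 60° = 1 − (1/2) = 0.5000

Δλ = λ_C × 0.5000 = 2.4263 × 0.5000 = 1.2132 pm

λ' = 62.7 + 1.2132 = 63.9132 pm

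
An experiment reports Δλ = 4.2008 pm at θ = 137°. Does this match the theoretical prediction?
Yes, consistent

Calculate the expected shift for θ = 137°:

Δλ_expected = λ_C(1 - cos(137°))
Δλ_expected = 2.4263 × (1 - cos(137°))
Δλ_expected = 2.4263 × 1.7314
Δλ_expected = 4.2008 pm

Given shift: 4.2008 pm
Expected shift: 4.2008 pm
Difference: 0.0000 pm

The values match. This is consistent with Compton scattering at the stated angle.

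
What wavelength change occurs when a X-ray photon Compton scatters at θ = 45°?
0.7106 pm

Using the Compton scattering formula:
Δλ = λ_C(1 - cos θ)

where λ_C = h/(m_e·c) ≈ 2.4263 pm is the Compton wavelength of an electron.

For θ = 45°:
cos(45°) = 0.7071
1 - cos(45°) = 0.2929

Δλ = 2.4263 × 0.2929
Δλ = 0.7106 pm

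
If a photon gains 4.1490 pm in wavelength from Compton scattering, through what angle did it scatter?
135.24°

From the Compton formula Δλ = λ_C(1 - cos θ), we can solve for θ:

cos θ = 1 - Δλ/λ_C

Given:
- Δλ = 4.1490 pm
- λ_C = h/(m_e·c) ≈ 2.42631024 pm

cos θ = 1 - 4.1490/2.42631024
cos θ = 1 - 1.710004
cos θ = -0.710004

θ = arccos(-0.710004)
θ = 135.24°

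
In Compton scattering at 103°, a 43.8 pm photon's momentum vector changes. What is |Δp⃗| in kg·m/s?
2.2934e-23 kg·m/s

Photon momentum magnitude is p = h/λ.

Initial momentum:
p₀ = h/λ = 6.6261e-34/4.3800e-11 = 1.5128e-23 kg·m/s

After scattering:
λ' = λ + Δλ = 43.8 + 2.9721 = 46.7721 pm
p' = h/λ' = 6.6261e-34/4.6772e-11 = 1.4167e-23 kg·m/s

Momentum is a vector; the scattered photon's direction makes angle θ = 103° with the incident direction. The magnitude of the vector change Δp⃗ = p⃗₀ − p⃗' is found from the law of cosines:
|Δp⃗|² = p₀² + p'² − 2p₀p'cos θ
|Δp⃗|² = (1.5128e-23)² + (1.4167e-23)² − 2·1.5128e-23·1.4167e-23·cos(103°)
|Δp⃗| = 2.2934e-23 kg·m/s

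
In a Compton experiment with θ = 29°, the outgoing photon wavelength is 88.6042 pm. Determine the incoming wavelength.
88.3000 pm

From λ' = λ + Δλ, we have λ = λ' - Δλ

First calculate the Compton shift:
Δλ = λ_C(1 - cos θ)
Δλ = 2.4263 × (1 - cos(29°))
Δλ = 2.4263 × 0.1254
Δλ = 0.3042 pm

Initial wavelength:
λ = λ' - Δλ
λ = 88.6042 - 0.3042
λ = 88.3000 pm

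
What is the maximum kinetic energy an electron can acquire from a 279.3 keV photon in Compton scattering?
145.8649 keV

Maximum energy transfer occurs at θ = 180° (backscattering).

Initial photon: E₀ = 279.3 keV → λ₀ = 4.4391 pm

Maximum Compton shift (at 180°):
Δλ_max = 2λ_C = 2 × 2.4263 = 4.8526 pm

Final wavelength:
λ' = 4.4391 + 4.8526 = 9.2917 pm

Minimum photon energy (maximum energy to electron):
E'_min = hc/λ' = 133.4351 keV

Maximum electron kinetic energy:
K_max = E₀ - E'_min = 279.3000 - 133.4351 = 145.8649 keV

(Intermediate values are shown rounded; full precision is carried through to the final answer.)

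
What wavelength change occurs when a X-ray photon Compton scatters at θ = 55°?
1.0346 pm

Using the Compton scattering formula:
Δλ = λ_C(1 - cos θ)

where λ_C = h/(m_e·c) ≈ 2.4263 pm is the Compton wavelength of an electron.

For θ = 55°:
cos(55°) = 0.5736
1 - cos(55°) = 0.4264

Δλ = 2.4263 × 0.4264
Δλ = 1.0346 pm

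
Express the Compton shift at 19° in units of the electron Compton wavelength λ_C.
0.0545 λ_C

The Compton shift formula is:
Δλ = λ_C(1 - cos θ)

Dividing both sides by λ_C:
Δλ/λ_C = 1 - cos θ

For θ = 19°:
Δλ/λ_C = 1 - cos(19°)
Δλ/λ_C = 1 - 0.9455
Δλ/λ_C = 0.0545

This means the shift is 0.0545 × λ_C = 0.1322 pm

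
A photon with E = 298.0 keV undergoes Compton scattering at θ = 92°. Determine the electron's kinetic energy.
112.1593 keV

By energy conservation: K_e = E_initial - E_final

First find the scattered photon energy:
Initial wavelength: λ = hc/E = 4.1605 pm
Compton shift: Δλ = λ_C(1 - cos(92°)) = 2.5110 pm
Final wavelength: λ' = 4.1605 + 2.5110 = 6.6715 pm
Final photon energy: E' = hc/λ' = 185.8407 keV

Electron kinetic energy:
K_e = E - E' = 298.0000 - 185.8407 = 112.1593 keV

(Intermediate values are shown rounded; full precision is carried through to the final answer.)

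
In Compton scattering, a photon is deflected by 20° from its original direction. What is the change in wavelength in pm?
0.1463 pm

Using the Compton scattering formula:
Δλ = λ_C(1 - cos θ)

where λ_C = h/(m_e·c) ≈ 2.4263 pm is the Compton wavelength of an electron.

For θ = 20°:
cos(20°) = 0.9397
1 - cos(20°) = 0.0603

Δλ = 2.4263 × 0.0603
Δλ = 0.1463 pm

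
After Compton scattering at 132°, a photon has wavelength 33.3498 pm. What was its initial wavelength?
29.3000 pm

From λ' = λ + Δλ, we have λ = λ' - Δλ

First calculate the Compton shift:
Δλ = λ_C(1 - cos θ)
Δλ = 2.4263 × (1 - cos(132°))
Δλ = 2.4263 × 1.6691
Δλ = 4.0498 pm

Initial wavelength:
λ = λ' - Δλ
λ = 33.3498 - 4.0498
λ = 29.3000 pm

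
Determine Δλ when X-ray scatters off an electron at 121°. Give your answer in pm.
3.6760 pm

Using the Compton scattering formula:
Δλ = λ_C(1 - cos θ)

where λ_C = h/(m_e·c) ≈ 2.4263 pm is the Compton wavelength of an electron.

For θ = 121°:
cos(121°) = -0.5150
1 - cos(121°) = 1.5150

Δλ = 2.4263 × 1.5150
Δλ = 3.6760 pm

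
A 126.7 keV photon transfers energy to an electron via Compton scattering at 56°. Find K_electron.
12.4834 keV

By energy conservation: K_e = E_initial - E_final

First find the scattered photon energy:
Initial wavelength: λ = hc/E = 9.7857 pm
Compton shift: Δλ = λ_C(1 - cos(56°)) = 1.0695 pm
Final wavelength: λ' = 9.7857 + 1.0695 = 10.8552 pm
Final photon energy: E' = hc/λ' = 114.2166 keV

Electron kinetic energy:
K_e = E - E' = 126.7000 - 114.2166 = 12.4834 keV

(Intermediate values are shown rounded; full precision is carried through to the final answer.)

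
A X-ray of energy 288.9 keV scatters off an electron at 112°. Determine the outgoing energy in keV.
162.5635 keV

First convert energy to wavelength:
λ = hc/E, with hc ≈ 1239.842 keV·pm (i.e. 1239.842 eV·nm)

For E = 288.9 keV = 288900 eV:
λ = 1239.842 keV·pm / 288.9 keV
λ = 4.2916 pm

Calculate the Compton shift:
Δλ = λ_C(1 - cos(112°)) = 2.4263 × 1.3746
Δλ = 3.3352 pm

Final wavelength:
λ' = 4.2916 + 3.3352 = 7.6268 pm

Final energy:
E' = hc/λ' = 1239.842 / 7.6268 = 162.5635 keV

(Intermediate values are shown rounded; full precision is carried through to the final answer.)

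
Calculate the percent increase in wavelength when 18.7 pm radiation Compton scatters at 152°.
24.4311%

Calculate the Compton shift:
Δλ = λ_C(1 - cos(152°))
Δλ = 2.4263 × (1 - cos(152°))
Δλ = 2.4263 × 1.8829
Δλ = 4.5686 pm

Percentage change:
(Δλ/λ₀) × 100 = (4.5686/18.7) × 100
= 24.4311%

(Intermediate values are shown rounded; full precision is carried through to the final answer.)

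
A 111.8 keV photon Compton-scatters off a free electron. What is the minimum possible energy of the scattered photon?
77.7699 keV (at θ = 180°)

The scattered photon has minimum energy when its wavelength is maximum, i.e., when the Compton shift Δλ = λ_C(1 − cos θ) is maximum. This occurs at θ = 180° (backscattering), giving Δλ_max = 2λ_C = 4.8526 pm.

Initial wavelength: λ₀ = hc/E₀ = 11.0898 pm
Maximum final wavelength: λ'_max = λ₀ + 2λ_C = 11.0898 + 4.8526 = 15.9424 pm
Minimum final energy: E'_min = hc/λ'_max = 77.7699 keV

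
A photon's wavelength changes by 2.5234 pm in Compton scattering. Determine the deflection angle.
92.29°

From the Compton formula Δλ = λ_C(1 - cos θ), we can solve for θ:

cos θ = 1 - Δλ/λ_C

Given:
- Δλ = 2.5234 pm
- λ_C = h/(m_e·c) ≈ 2.42631024 pm

cos θ = 1 - 2.5234/2.42631024
cos θ = 1 - 1.040015
cos θ = -0.040015

θ = arccos(-0.040015)
θ = 92.29°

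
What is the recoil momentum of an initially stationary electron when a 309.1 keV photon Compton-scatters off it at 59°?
1.4788e-22 kg·m/s

The electron is initially at rest, so by conservation of momentum:
p⃗_e = p⃗₀ − p⃗'  (incident photon momentum minus scattered photon momentum)

Photon momentum magnitudes (p = h/λ = E/c):
λ₀ = hc/E₀ = 4.0111 pm → p₀ = h/λ₀ = 1.6519e-22 kg·m/s
Δλ = λ_C(1 − cos 59°) = 1.1767 pm
λ' = 5.1878 pm → p' = h/λ' = 1.2772e-22 kg·m/s

The scattered photon makes angle θ = 59° with the incident direction, so by the law of cosines:
|p⃗_e|² = p₀² + p'² − 2p₀p'cos θ
|p⃗_e|² = (1.6519e-22)² + (1.2772e-22)² − 2·1.6519e-22·1.2772e-22·cos(59°)
|p⃗_e| = 1.4788e-22 kg·m/s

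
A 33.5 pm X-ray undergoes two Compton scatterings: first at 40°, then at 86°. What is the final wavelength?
36.3247 pm

Apply Compton shift twice:

First scattering at θ₁ = 40°:
Δλ₁ = λ_C(1 - cos(40°))
Δλ₁ = 2.4263 × 0.2340
Δλ₁ = 0.5676 pm

After first scattering:
λ₁ = 33.5 + 0.5676 = 34.0676 pm

Second scattering at θ₂ = 86°:
Δλ₂ = λ_C(1 - cos(86°))
Δλ₂ = 2.4263 × 0.9302
Δλ₂ = 2.2571 pm

Final wavelength:
λ₂ = 34.0676 + 2.2571 = 36.3247 pm

Total shift: Δλ_total = 0.5676 + 2.2571 = 2.8247 pm

(Intermediate values are shown rounded; full precision is carried through to the final answer.)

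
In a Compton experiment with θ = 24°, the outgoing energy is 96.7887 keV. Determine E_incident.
98.4000 keV

Convert final energy to wavelength (hc ≈ 1239.842 keV·pm):
λ' = hc/E' = 1239.842 / 96.7887 = 12.8098 pm

Calculate the Compton shift:
Δλ = λ_C(1 - cos(24°))
Δλ = 2.4263 × (1 - cos(24°))
Δλ = 0.2098 pm

Initial wavelength:
λ = λ' - Δλ = 12.8098 - 0.2098 = 12.6000 pm

Initial energy:
E = hc/λ = 1239.842 / 12.6000 = 98.4000 keV

(Intermediate values are shown rounded; full precision is carried through to the final answer.)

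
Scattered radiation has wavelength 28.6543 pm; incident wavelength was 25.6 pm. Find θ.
105.00°

First find the wavelength shift:
Δλ = λ' - λ = 28.6543 - 25.6 = 3.0543 pm

Using Δλ = λ_C(1 - cos θ), with λ_C = h/(m_e·c) ≈ 2.42631024 pm:
cos θ = 1 - Δλ/λ_C
cos θ = 1 - 3.0543/2.42631024
cos θ = -0.258825

θ = arccos(-0.258825)
θ = 105.00°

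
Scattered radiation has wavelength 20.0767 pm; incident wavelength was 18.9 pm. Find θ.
59.00°

First find the wavelength shift:
Δλ = λ' - λ = 20.0767 - 18.9 = 1.1767 pm

Using Δλ = λ_C(1 - cos θ), with λ_C = h/(m_e·c) ≈ 2.42631024 pm:
cos θ = 1 - Δλ/λ_C
cos θ = 1 - 1.1767/2.42631024
cos θ = 0.515025

θ = arccos(0.515025)
θ = 59.00°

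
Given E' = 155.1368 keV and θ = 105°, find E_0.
251.1000 keV

Convert final energy to wavelength (hc ≈ 1239.842 keV·pm):
λ' = hc/E' = 1239.842 / 155.1368 = 7.9919 pm

Calculate the Compton shift:
Δλ = λ_C(1 - cos(105°))
Δλ = 2.4263 × (1 - cos(105°))
Δλ = 3.0543 pm

Initial wavelength:
λ = λ' - Δλ = 7.9919 - 3.0543 = 4.9376 pm

Initial energy:
E = hc/λ = 1239.842 / 4.9376 = 251.1000 keV

(Intermediate values are shown rounded; full precision is carried through to the final answer.)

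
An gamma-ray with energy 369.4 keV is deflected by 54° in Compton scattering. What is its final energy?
284.5941 keV

First convert energy to wavelength:
λ = hc/E, with hc ≈ 1239.842 keV·pm (i.e. 1239.842 eV·nm)

For E = 369.4 keV = 369400 eV:
λ = 1239.842 keV·pm / 369.4 keV
λ = 3.3564 pm

Calculate the Compton shift:
Δλ = λ_C(1 - cos(54°)) = 2.4263 × 0.4122
Δλ = 1.0002 pm

Final wavelength:
λ' = 3.3564 + 1.0002 = 4.3565 pm

Final energy:
E' = hc/λ' = 1239.842 / 4.3565 = 284.5941 keV

(Intermediate values are shown rounded; full precision is carried through to the final answer.)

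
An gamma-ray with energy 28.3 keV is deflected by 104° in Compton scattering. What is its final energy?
26.4788 keV

First convert energy to wavelength:
λ = hc/E, with hc ≈ 1239.842 keV·pm (i.e. 1239.842 eV·nm)

For E = 28.3 keV = 28300 eV:
λ = 1239.842 keV·pm / 28.3 keV
λ = 43.8107 pm

Calculate the Compton shift:
Δλ = λ_C(1 - cos(104°)) = 2.4263 × 1.2419
Δλ = 3.0133 pm

Final wavelength:
λ' = 43.8107 + 3.0133 = 46.8240 pm

Final energy:
E' = hc/λ' = 1239.842 / 46.8240 = 26.4788 keV

(Intermediate values are shown rounded; full precision is carried through to the final answer.)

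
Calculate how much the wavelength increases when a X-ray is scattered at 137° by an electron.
4.2008 pm

Using the Compton scattering formula:
Δλ = λ_C(1 - cos θ)

where λ_C = h/(m_e·c) ≈ 2.4263 pm is the Compton wavelength of an electron.

For θ = 137°:
cos(137°) = -0.7314
1 - cos(137°) = 1.7314

Δλ = 2.4263 × 1.7314
Δλ = 4.2008 pm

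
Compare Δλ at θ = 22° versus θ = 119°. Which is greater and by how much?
119° produces the larger shift by a factor of 20.391

Calculate both shifts using Δλ = λ_C(1 - cos θ):

For θ₁ = 22°:
Δλ₁ = 2.4263 × (1 - cos(22°))
Δλ₁ = 2.4263 × 0.0728
Δλ₁ = 0.1767 pm

For θ₂ = 119°:
Δλ₂ = 2.4263 × (1 - cos(119°))
Δλ₂ = 2.4263 × 1.4848
Δλ₂ = 3.6026 pm

The 119° angle produces the larger shift.
Ratio: 3.6026/0.1767 = 20.391

(Intermediate values are shown rounded; full precision is carried through to the final answer.)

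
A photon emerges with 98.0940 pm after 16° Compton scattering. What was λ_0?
98.0000 pm

From λ' = λ + Δλ, we have λ = λ' - Δλ

First calculate the Compton shift:
Δλ = λ_C(1 - cos θ)
Δλ = 2.4263 × (1 - cos(16°))
Δλ = 2.4263 × 0.0387
Δλ = 0.0940 pm

Initial wavelength:
λ = λ' - Δλ
λ = 98.0940 - 0.0940
λ = 98.0000 pm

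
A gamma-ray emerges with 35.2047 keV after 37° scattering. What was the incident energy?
35.7000 keV

Convert final energy to wavelength (hc ≈ 1239.842 keV·pm):
λ' = hc/E' = 1239.842 / 35.2047 = 35.2181 pm

Calculate the Compton shift:
Δλ = λ_C(1 - cos(37°))
Δλ = 2.4263 × (1 - cos(37°))
Δλ = 0.4886 pm

Initial wavelength:
λ = λ' - Δλ = 35.2181 - 0.4886 = 34.7295 pm

Initial energy:
E = hc/λ = 1239.842 / 34.7295 = 35.7000 keV

(Intermediate values are shown rounded; full precision is carried through to the final answer.)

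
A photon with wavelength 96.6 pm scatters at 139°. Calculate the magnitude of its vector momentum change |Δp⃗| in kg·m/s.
1.2579e-23 kg·m/s

Photon momentum magnitude is p = h/λ.

Initial momentum:
p₀ = h/λ = 6.6261e-34/9.6600e-11 = 6.8593e-24 kg·m/s

After scattering:
λ' = λ + Δλ = 96.6 + 4.2575 = 100.8575 pm
p' = h/λ' = 6.6261e-34/1.0086e-10 = 6.5697e-24 kg·m/s

Momentum is a vector; the scattered photon's direction makes angle θ = 139° with the incident direction. The magnitude of the vector change Δp⃗ = p⃗₀ − p⃗' is found from the law of cosines:
|Δp⃗|² = p₀² + p'² − 2p₀p'cos θ
|Δp⃗|² = (6.8593e-24)² + (6.5697e-24)² − 2·6.8593e-24·6.5697e-24·cos(139°)
|Δp⃗| = 1.2579e-23 kg·m/s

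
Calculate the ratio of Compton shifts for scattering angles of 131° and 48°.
131° produces the larger shift by a factor of 5.005

Calculate both shifts using Δλ = λ_C(1 - cos θ):

For θ₁ = 48°:
Δλ₁ = 2.4263 × (1 - cos(48°))
Δλ₁ = 2.4263 × 0.3309
Δλ₁ = 0.8028 pm

For θ₂ = 131°:
Δλ₂ = 2.4263 × (1 - cos(131°))
Δλ₂ = 2.4263 × 1.6561
Δλ₂ = 4.0181 pm

The 131° angle produces the larger shift.
Ratio: 4.0181/0.8028 = 5.005

(Intermediate values are shown rounded; full precision is carried through to the final answer.)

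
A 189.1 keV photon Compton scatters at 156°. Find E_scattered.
110.7061 keV

First convert energy to wavelength:
λ = hc/E, with hc ≈ 1239.842 keV·pm (i.e. 1239.842 eV·nm)

For E = 189.1 keV = 189100 eV:
λ = 1239.842 keV·pm / 189.1 keV
λ = 6.5565 pm

Calculate the Compton shift:
Δλ = λ_C(1 - cos(156°)) = 2.4263 × 1.9135
Δλ = 4.6429 pm

Final wavelength:
λ' = 6.5565 + 4.6429 = 11.1994 pm

Final energy:
E' = hc/λ' = 1239.842 / 11.1994 = 110.7061 keV

(Intermediate values are shown rounded; full precision is carried through to the final answer.)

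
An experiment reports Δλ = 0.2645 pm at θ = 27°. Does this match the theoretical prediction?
Yes, consistent

Calculate the expected shift for θ = 27°:

Δλ_expected = λ_C(1 - cos(27°))
Δλ_expected = 2.4263 × (1 - cos(27°))
Δλ_expected = 2.4263 × 0.1090
Δλ_expected = 0.2645 pm

Given shift: 0.2645 pm
Expected shift: 0.2645 pm
Difference: 0.0000 pm

The values match. This is consistent with Compton scattering at the stated angle.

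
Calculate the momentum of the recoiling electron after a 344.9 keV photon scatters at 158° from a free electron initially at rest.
2.6034e-22 kg·m/s

The electron is initially at rest, so by conservation of momentum:
p⃗_e = p⃗₀ − p⃗'  (incident photon momentum minus scattered photon momentum)

Photon momentum magnitudes (p = h/λ = E/c):
λ₀ = hc/E₀ = 3.5948 pm → p₀ = h/λ₀ = 1.8432e-22 kg·m/s
Δλ = λ_C(1 − cos 158°) = 4.6759 pm
λ' = 8.2707 pm → p' = h/λ' = 8.0115e-23 kg·m/s

The scattered photon makes angle θ = 158° with the incident direction, so by the law of cosines:
|p⃗_e|² = p₀² + p'² − 2p₀p'cos θ
|p⃗_e|² = (1.8432e-22)² + (8.0115e-23)² − 2·1.8432e-22·8.0115e-23·cos(158°)
|p⃗_e| = 2.6034e-22 kg·m/s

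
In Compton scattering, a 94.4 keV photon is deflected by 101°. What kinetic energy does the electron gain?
17.0220 keV

By energy conservation: K_e = E_initial - E_final

First find the scattered photon energy:
Initial wavelength: λ = hc/E = 13.1339 pm
Compton shift: Δλ = λ_C(1 - cos(101°)) = 2.8893 pm
Final wavelength: λ' = 13.1339 + 2.8893 = 16.0232 pm
Final photon energy: E' = hc/λ' = 77.3780 keV

Electron kinetic energy:
K_e = E - E' = 94.4000 - 77.3780 = 17.0220 keV

(Intermediate values are shown rounded; full precision is carried through to the final answer.)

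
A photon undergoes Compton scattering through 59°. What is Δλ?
1.1767 pm

Using the Compton scattering formula:
Δλ = λ_C(1 - cos θ)

where λ_C = h/(m_e·c) ≈ 2.4263 pm is the Compton wavelength of an electron.

For θ = 59°:
cos(59°) = 0.5150
1 - cos(59°) = 0.4850

Δλ = 2.4263 × 0.4850
Δλ = 1.1767 pm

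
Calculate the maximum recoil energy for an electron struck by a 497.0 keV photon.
328.2514 keV

Maximum energy transfer occurs at θ = 180° (backscattering).

Initial photon: E₀ = 497.0 keV → λ₀ = 2.4947 pm

Maximum Compton shift (at 180°):
Δλ_max = 2λ_C = 2 × 2.4263 = 4.8526 pm

Final wavelength:
λ' = 2.4947 + 4.8526 = 7.3473 pm

Minimum photon energy (maximum energy to electron):
E'_min = hc/λ' = 168.7486 keV

Maximum electron kinetic energy:
K_max = E₀ - E'_min = 497.0000 - 168.7486 = 328.2514 keV

(Intermediate values are shown rounded; full precision is carried through to the final answer.)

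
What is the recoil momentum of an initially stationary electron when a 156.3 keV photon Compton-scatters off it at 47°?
6.4024e-23 kg·m/s

The electron is initially at rest, so by conservation of momentum:
p⃗_e = p⃗₀ − p⃗'  (incident photon momentum minus scattered photon momentum)

Photon momentum magnitudes (p = h/λ = E/c):
λ₀ = hc/E₀ = 7.9325 pm → p₀ = h/λ₀ = 8.3531e-23 kg·m/s
Δλ = λ_C(1 − cos 47°) = 0.7716 pm
λ' = 8.7040 pm → p' = h/λ' = 7.6127e-23 kg·m/s

The scattered photon makes angle θ = 47° with the incident direction, so by the law of cosines:
|p⃗_e|² = p₀² + p'² − 2p₀p'cos θ
|p⃗_e|² = (8.3531e-23)² + (7.6127e-23)² − 2·8.3531e-23·7.6127e-23·cos(47°)
|p⃗_e| = 6.4024e-23 kg·m/s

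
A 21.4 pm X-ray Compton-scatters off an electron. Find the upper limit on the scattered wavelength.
26.2526 pm (at θ = 180°)

The Compton shift is Δλ = λ_C(1 − cos θ).

Since cos θ ranges from −1 to 1, the factor (1 − cos θ) ranges from 0 to 2; the maximum shift occurs at θ = 180° (backscattering):
Δλ_max = 2λ_C = 2 × 2.4263 pm = 4.8526 pm

Maximum scattered wavelength:
λ'_max = λ₀ + Δλ_max = 21.4 + 4.8526 = 26.2526 pm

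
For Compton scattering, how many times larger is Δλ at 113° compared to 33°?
113° produces the larger shift by a factor of 8.620

Calculate both shifts using Δλ = λ_C(1 - cos θ):

For θ₁ = 33°:
Δλ₁ = 2.4263 × (1 - cos(33°))
Δλ₁ = 2.4263 × 0.1613
Δλ₁ = 0.3914 pm

For θ₂ = 113°:
Δλ₂ = 2.4263 × (1 - cos(113°))
Δλ₂ = 2.4263 × 1.3907
Δλ₂ = 3.3743 pm

The 113° angle produces the larger shift.
Ratio: 3.3743/0.3914 = 8.620

(Intermediate values are shown rounded; full precision is carried through to the final answer.)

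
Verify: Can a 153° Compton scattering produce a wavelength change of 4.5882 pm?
Yes, consistent

Calculate the expected shift for θ = 153°:

Δλ_expected = λ_C(1 - cos(153°))
Δλ_expected = 2.4263 × (1 - cos(153°))
Δλ_expected = 2.4263 × 1.8910
Δλ_expected = 4.5882 pm

Given shift: 4.5882 pm
Expected shift: 4.5882 pm
Difference: 0.0000 pm

The values match. This is consistent with Compton scattering at the stated angle.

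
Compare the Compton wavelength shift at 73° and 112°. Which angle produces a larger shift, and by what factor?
112° produces the larger shift by a factor of 1.943

Calculate both shifts using Δλ = λ_C(1 - cos θ):

For θ₁ = 73°:
Δλ₁ = 2.4263 × (1 - cos(73°))
Δλ₁ = 2.4263 × 0.7076
Δλ₁ = 1.7169 pm

For θ₂ = 112°:
Δλ₂ = 2.4263 × (1 - cos(112°))
Δλ₂ = 2.4263 × 1.3746
Δλ₂ = 3.3352 pm

The 112° angle produces the larger shift.
Ratio: 3.3352/1.7169 = 1.943

(Intermediate values are shown rounded; full precision is carried through to the final answer.)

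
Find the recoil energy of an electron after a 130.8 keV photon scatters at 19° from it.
1.7990 keV

By energy conservation: K_e = E_initial - E_final

First find the scattered photon energy:
Initial wavelength: λ = hc/E = 9.4789 pm
Compton shift: Δλ = λ_C(1 - cos(19°)) = 0.1322 pm
Final wavelength: λ' = 9.4789 + 0.1322 = 9.6111 pm
Final photon energy: E' = hc/λ' = 129.0010 keV

Electron kinetic energy:
K_e = E - E' = 130.8000 - 129.0010 = 1.7990 keV

(Intermediate values are shown rounded; full precision is carried through to the final answer.)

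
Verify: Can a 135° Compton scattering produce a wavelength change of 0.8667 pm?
No, inconsistent

Calculate the expected shift for θ = 135°:

Δλ_expected = λ_C(1 - cos(135°))
Δλ_expected = 2.4263 × (1 - cos(135°))
Δλ_expected = 2.4263 × 1.7071
Δλ_expected = 4.1420 pm

Given shift: 0.8667 pm
Expected shift: 4.1420 pm
Difference: 3.2753 pm

The values do not match. The given shift corresponds to θ ≈ 50.0°, not 135°.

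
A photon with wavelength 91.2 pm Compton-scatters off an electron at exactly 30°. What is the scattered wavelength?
91.5251 pm

Using the Compton formula: λ' = λ + λ_C(1 − cos θ)

For θ = 30°, cos θ = √3/2 (exact) ≈ 0.8660, so:
1 − cos 30° = 1 − (√3/2) ≈ 0.1340

Δλ = λ_C × 0.1340 = 2.4263 × 0.1340 = 0.3251 pm

λ' = 91.2 + 0.3251 = 91.5251 pm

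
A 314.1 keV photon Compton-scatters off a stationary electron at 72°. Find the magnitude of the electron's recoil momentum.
1.7273e-22 kg·m/s

The electron is initially at rest, so by conservation of momentum:
p⃗_e = p⃗₀ − p⃗'  (incident photon momentum minus scattered photon momentum)

Photon momentum magnitudes (p = h/λ = E/c):
λ₀ = hc/E₀ = 3.9473 pm → p₀ = h/λ₀ = 1.6786e-22 kg·m/s
Δλ = λ_C(1 − cos 72°) = 1.6765 pm
λ' = 5.6238 pm → p' = h/λ' = 1.1782e-22 kg·m/s

The scattered photon makes angle θ = 72° with the incident direction, so by the law of cosines:
|p⃗_e|² = p₀² + p'² − 2p₀p'cos θ
|p⃗_e|² = (1.6786e-22)² + (1.1782e-22)² − 2·1.6786e-22·1.1782e-22·cos(72°)
|p⃗_e| = 1.7273e-22 kg·m/s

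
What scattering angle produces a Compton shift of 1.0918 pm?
56.63°

From the Compton formula Δλ = λ_C(1 - cos θ), we can solve for θ:

cos θ = 1 - Δλ/λ_C

Given:
- Δλ = 1.0918 pm
- λ_C = h/(m_e·c) ≈ 2.42631024 pm

cos θ = 1 - 1.0918/2.42631024
cos θ = 1 - 0.449984
cos θ = 0.550016

θ = arccos(0.550016)
θ = 56.63°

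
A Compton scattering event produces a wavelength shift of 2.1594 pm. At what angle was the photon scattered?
83.68°

From the Compton formula Δλ = λ_C(1 - cos θ), we can solve for θ:

cos θ = 1 - Δλ/λ_C

Given:
- Δλ = 2.1594 pm
- λ_C = h/(m_e·c) ≈ 2.42631024 pm

cos θ = 1 - 2.1594/2.42631024
cos θ = 1 - 0.889993
cos θ = 0.110007

θ = arccos(0.110007)
θ = 83.68°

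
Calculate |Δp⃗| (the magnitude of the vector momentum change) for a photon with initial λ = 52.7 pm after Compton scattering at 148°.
2.3226e-23 kg·m/s

Photon momentum magnitude is p = h/λ.

Initial momentum:
p₀ = h/λ = 6.6261e-34/5.2700e-11 = 1.2573e-23 kg·m/s

After scattering:
λ' = λ + Δλ = 52.7 + 4.4839 = 57.1839 pm
p' = h/λ' = 6.6261e-34/5.7184e-11 = 1.1587e-23 kg·m/s

Momentum is a vector; the scattered photon's direction makes angle θ = 148° with the incident direction. The magnitude of the vector change Δp⃗ = p⃗₀ − p⃗' is found from the law of cosines:
|Δp⃗|² = p₀² + p'² − 2p₀p'cos θ
|Δp⃗|² = (1.2573e-23)² + (1.1587e-23)² − 2·1.2573e-23·1.1587e-23·cos(148°)
|Δp⃗| = 2.3226e-23 kg·m/s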